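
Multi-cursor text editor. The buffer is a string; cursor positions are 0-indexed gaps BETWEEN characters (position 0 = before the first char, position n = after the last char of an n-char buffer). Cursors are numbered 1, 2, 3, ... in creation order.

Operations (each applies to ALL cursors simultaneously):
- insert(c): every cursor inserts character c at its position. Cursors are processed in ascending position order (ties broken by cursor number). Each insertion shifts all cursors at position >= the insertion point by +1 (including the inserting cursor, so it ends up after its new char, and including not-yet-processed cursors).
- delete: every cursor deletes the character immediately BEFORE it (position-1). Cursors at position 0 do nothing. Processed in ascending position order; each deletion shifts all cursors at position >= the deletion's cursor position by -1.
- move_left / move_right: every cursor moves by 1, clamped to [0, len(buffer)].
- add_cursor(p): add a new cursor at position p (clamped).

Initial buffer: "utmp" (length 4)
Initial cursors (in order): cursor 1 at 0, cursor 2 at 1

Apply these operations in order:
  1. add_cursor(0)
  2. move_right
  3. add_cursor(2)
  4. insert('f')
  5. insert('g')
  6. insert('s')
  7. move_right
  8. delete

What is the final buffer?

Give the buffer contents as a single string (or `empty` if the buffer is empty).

After op 1 (add_cursor(0)): buffer="utmp" (len 4), cursors c1@0 c3@0 c2@1, authorship ....
After op 2 (move_right): buffer="utmp" (len 4), cursors c1@1 c3@1 c2@2, authorship ....
After op 3 (add_cursor(2)): buffer="utmp" (len 4), cursors c1@1 c3@1 c2@2 c4@2, authorship ....
After op 4 (insert('f')): buffer="ufftffmp" (len 8), cursors c1@3 c3@3 c2@6 c4@6, authorship .13.24..
After op 5 (insert('g')): buffer="uffggtffggmp" (len 12), cursors c1@5 c3@5 c2@10 c4@10, authorship .1313.2424..
After op 6 (insert('s')): buffer="uffggsstffggssmp" (len 16), cursors c1@7 c3@7 c2@14 c4@14, authorship .131313.242424..
After op 7 (move_right): buffer="uffggsstffggssmp" (len 16), cursors c1@8 c3@8 c2@15 c4@15, authorship .131313.242424..
After op 8 (delete): buffer="uffggsffggsp" (len 12), cursors c1@6 c3@6 c2@11 c4@11, authorship .1313124242.

Answer: uffggsffggsp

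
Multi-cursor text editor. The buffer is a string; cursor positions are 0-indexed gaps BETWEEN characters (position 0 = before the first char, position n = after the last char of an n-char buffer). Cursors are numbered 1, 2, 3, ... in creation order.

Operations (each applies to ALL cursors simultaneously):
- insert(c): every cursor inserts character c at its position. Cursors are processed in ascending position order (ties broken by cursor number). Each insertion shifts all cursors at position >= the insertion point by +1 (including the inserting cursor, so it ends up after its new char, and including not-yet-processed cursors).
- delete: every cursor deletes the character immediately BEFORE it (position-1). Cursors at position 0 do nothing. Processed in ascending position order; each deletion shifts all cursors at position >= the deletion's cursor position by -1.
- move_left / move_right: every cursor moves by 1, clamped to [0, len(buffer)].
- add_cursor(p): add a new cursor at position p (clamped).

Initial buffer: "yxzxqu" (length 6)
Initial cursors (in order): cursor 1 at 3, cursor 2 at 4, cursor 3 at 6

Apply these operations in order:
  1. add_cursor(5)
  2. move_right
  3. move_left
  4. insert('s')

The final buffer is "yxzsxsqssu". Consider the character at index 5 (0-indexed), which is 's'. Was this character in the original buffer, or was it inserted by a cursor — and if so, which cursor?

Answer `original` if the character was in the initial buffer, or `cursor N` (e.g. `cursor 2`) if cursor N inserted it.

After op 1 (add_cursor(5)): buffer="yxzxqu" (len 6), cursors c1@3 c2@4 c4@5 c3@6, authorship ......
After op 2 (move_right): buffer="yxzxqu" (len 6), cursors c1@4 c2@5 c3@6 c4@6, authorship ......
After op 3 (move_left): buffer="yxzxqu" (len 6), cursors c1@3 c2@4 c3@5 c4@5, authorship ......
After op 4 (insert('s')): buffer="yxzsxsqssu" (len 10), cursors c1@4 c2@6 c3@9 c4@9, authorship ...1.2.34.
Authorship (.=original, N=cursor N): . . . 1 . 2 . 3 4 .
Index 5: author = 2

Answer: cursor 2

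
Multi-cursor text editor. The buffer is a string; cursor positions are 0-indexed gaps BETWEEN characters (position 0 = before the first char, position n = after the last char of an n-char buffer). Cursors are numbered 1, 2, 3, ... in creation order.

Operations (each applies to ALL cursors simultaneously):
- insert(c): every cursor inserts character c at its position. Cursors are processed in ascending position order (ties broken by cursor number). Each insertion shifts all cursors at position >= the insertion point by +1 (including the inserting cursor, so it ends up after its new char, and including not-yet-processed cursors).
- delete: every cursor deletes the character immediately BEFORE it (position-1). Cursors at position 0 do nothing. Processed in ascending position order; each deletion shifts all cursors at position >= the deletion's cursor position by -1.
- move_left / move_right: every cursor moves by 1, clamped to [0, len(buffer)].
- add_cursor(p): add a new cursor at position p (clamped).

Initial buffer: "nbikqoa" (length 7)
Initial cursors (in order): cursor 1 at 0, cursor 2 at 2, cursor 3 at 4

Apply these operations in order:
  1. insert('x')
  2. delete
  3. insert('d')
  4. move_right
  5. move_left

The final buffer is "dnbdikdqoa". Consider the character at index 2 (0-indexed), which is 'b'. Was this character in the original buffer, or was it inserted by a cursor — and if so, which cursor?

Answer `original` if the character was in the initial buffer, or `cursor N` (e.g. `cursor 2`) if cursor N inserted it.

After op 1 (insert('x')): buffer="xnbxikxqoa" (len 10), cursors c1@1 c2@4 c3@7, authorship 1..2..3...
After op 2 (delete): buffer="nbikqoa" (len 7), cursors c1@0 c2@2 c3@4, authorship .......
After op 3 (insert('d')): buffer="dnbdikdqoa" (len 10), cursors c1@1 c2@4 c3@7, authorship 1..2..3...
After op 4 (move_right): buffer="dnbdikdqoa" (len 10), cursors c1@2 c2@5 c3@8, authorship 1..2..3...
After op 5 (move_left): buffer="dnbdikdqoa" (len 10), cursors c1@1 c2@4 c3@7, authorship 1..2..3...
Authorship (.=original, N=cursor N): 1 . . 2 . . 3 . . .
Index 2: author = original

Answer: original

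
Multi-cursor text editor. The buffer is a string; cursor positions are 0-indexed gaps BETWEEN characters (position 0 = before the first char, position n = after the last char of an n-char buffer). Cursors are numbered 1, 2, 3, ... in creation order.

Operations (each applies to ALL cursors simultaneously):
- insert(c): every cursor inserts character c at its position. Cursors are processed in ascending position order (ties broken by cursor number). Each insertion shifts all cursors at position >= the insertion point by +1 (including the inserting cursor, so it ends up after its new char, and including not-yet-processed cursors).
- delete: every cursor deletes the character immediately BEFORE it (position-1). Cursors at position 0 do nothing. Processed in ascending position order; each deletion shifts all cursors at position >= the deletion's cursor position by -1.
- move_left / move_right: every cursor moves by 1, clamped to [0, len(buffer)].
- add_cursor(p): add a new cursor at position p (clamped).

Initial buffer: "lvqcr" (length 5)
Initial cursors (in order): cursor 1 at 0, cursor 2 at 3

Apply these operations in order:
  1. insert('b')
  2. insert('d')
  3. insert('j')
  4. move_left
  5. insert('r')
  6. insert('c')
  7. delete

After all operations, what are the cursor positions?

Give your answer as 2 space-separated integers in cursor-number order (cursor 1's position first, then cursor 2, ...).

Answer: 3 10

Derivation:
After op 1 (insert('b')): buffer="blvqbcr" (len 7), cursors c1@1 c2@5, authorship 1...2..
After op 2 (insert('d')): buffer="bdlvqbdcr" (len 9), cursors c1@2 c2@7, authorship 11...22..
After op 3 (insert('j')): buffer="bdjlvqbdjcr" (len 11), cursors c1@3 c2@9, authorship 111...222..
After op 4 (move_left): buffer="bdjlvqbdjcr" (len 11), cursors c1@2 c2@8, authorship 111...222..
After op 5 (insert('r')): buffer="bdrjlvqbdrjcr" (len 13), cursors c1@3 c2@10, authorship 1111...2222..
After op 6 (insert('c')): buffer="bdrcjlvqbdrcjcr" (len 15), cursors c1@4 c2@12, authorship 11111...22222..
After op 7 (delete): buffer="bdrjlvqbdrjcr" (len 13), cursors c1@3 c2@10, authorship 1111...2222..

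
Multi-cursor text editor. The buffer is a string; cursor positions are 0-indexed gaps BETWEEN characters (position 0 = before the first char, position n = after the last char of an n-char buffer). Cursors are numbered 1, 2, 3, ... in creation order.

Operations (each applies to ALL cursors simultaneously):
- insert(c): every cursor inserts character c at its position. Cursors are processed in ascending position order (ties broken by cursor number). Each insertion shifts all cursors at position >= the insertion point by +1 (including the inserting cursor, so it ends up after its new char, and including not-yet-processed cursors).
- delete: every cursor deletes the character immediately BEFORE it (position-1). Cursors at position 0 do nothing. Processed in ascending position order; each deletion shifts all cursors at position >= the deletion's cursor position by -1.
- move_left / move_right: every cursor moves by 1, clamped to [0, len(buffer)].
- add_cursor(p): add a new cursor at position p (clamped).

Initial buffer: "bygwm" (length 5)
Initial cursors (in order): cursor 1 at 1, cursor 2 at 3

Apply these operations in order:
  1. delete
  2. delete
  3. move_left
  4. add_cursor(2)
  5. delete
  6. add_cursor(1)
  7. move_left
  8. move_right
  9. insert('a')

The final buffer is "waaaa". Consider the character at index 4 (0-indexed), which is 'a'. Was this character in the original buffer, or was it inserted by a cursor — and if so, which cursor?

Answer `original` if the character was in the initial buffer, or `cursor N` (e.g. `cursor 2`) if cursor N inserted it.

Answer: cursor 4

Derivation:
After op 1 (delete): buffer="ywm" (len 3), cursors c1@0 c2@1, authorship ...
After op 2 (delete): buffer="wm" (len 2), cursors c1@0 c2@0, authorship ..
After op 3 (move_left): buffer="wm" (len 2), cursors c1@0 c2@0, authorship ..
After op 4 (add_cursor(2)): buffer="wm" (len 2), cursors c1@0 c2@0 c3@2, authorship ..
After op 5 (delete): buffer="w" (len 1), cursors c1@0 c2@0 c3@1, authorship .
After op 6 (add_cursor(1)): buffer="w" (len 1), cursors c1@0 c2@0 c3@1 c4@1, authorship .
After op 7 (move_left): buffer="w" (len 1), cursors c1@0 c2@0 c3@0 c4@0, authorship .
After op 8 (move_right): buffer="w" (len 1), cursors c1@1 c2@1 c3@1 c4@1, authorship .
After op 9 (insert('a')): buffer="waaaa" (len 5), cursors c1@5 c2@5 c3@5 c4@5, authorship .1234
Authorship (.=original, N=cursor N): . 1 2 3 4
Index 4: author = 4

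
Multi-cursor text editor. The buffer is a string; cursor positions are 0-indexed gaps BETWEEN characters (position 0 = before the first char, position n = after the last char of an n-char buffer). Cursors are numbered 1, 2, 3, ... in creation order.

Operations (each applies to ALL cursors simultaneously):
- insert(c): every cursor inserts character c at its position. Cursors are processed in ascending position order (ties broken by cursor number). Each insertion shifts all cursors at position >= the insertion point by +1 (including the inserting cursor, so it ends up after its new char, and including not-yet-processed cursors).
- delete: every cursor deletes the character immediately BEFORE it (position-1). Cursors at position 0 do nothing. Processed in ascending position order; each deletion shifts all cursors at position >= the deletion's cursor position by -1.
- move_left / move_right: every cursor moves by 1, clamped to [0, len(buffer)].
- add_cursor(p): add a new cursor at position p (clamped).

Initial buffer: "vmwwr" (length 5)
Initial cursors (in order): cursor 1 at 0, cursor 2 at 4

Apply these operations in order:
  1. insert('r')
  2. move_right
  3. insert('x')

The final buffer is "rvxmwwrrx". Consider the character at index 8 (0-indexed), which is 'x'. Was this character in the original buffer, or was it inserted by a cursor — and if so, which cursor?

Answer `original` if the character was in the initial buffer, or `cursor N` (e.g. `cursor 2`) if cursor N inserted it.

Answer: cursor 2

Derivation:
After op 1 (insert('r')): buffer="rvmwwrr" (len 7), cursors c1@1 c2@6, authorship 1....2.
After op 2 (move_right): buffer="rvmwwrr" (len 7), cursors c1@2 c2@7, authorship 1....2.
After op 3 (insert('x')): buffer="rvxmwwrrx" (len 9), cursors c1@3 c2@9, authorship 1.1...2.2
Authorship (.=original, N=cursor N): 1 . 1 . . . 2 . 2
Index 8: author = 2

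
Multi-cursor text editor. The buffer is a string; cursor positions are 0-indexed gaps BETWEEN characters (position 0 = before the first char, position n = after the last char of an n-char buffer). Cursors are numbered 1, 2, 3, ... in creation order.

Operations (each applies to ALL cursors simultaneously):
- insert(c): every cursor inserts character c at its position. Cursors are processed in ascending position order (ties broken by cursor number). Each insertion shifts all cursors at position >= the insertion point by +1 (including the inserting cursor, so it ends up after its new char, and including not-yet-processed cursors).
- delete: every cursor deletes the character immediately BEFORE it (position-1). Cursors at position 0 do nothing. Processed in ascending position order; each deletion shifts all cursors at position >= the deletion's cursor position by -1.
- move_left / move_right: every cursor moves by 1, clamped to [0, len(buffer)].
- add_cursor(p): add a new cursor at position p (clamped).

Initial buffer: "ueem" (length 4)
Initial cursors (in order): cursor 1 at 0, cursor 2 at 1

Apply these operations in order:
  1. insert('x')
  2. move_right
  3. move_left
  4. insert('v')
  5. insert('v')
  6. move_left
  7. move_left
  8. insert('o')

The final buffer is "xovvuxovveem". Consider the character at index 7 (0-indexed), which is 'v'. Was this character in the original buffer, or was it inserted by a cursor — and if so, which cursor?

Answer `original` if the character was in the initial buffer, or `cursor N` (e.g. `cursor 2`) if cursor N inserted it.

Answer: cursor 2

Derivation:
After op 1 (insert('x')): buffer="xuxeem" (len 6), cursors c1@1 c2@3, authorship 1.2...
After op 2 (move_right): buffer="xuxeem" (len 6), cursors c1@2 c2@4, authorship 1.2...
After op 3 (move_left): buffer="xuxeem" (len 6), cursors c1@1 c2@3, authorship 1.2...
After op 4 (insert('v')): buffer="xvuxveem" (len 8), cursors c1@2 c2@5, authorship 11.22...
After op 5 (insert('v')): buffer="xvvuxvveem" (len 10), cursors c1@3 c2@7, authorship 111.222...
After op 6 (move_left): buffer="xvvuxvveem" (len 10), cursors c1@2 c2@6, authorship 111.222...
After op 7 (move_left): buffer="xvvuxvveem" (len 10), cursors c1@1 c2@5, authorship 111.222...
After op 8 (insert('o')): buffer="xovvuxovveem" (len 12), cursors c1@2 c2@7, authorship 1111.2222...
Authorship (.=original, N=cursor N): 1 1 1 1 . 2 2 2 2 . . .
Index 7: author = 2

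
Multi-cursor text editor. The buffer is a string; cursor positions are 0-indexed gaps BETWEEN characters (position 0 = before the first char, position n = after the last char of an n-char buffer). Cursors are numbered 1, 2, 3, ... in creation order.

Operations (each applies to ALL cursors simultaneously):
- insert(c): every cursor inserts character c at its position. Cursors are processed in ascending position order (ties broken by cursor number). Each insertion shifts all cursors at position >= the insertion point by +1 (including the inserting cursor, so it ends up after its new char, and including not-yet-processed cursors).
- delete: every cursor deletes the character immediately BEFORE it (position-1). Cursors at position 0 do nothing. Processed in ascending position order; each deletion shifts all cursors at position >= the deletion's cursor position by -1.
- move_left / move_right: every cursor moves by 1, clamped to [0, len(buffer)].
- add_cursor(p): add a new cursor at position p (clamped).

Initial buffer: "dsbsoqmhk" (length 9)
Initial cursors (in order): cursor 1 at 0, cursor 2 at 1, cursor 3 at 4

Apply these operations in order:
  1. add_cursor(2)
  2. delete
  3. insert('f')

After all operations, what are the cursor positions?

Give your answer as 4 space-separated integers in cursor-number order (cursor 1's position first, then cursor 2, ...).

After op 1 (add_cursor(2)): buffer="dsbsoqmhk" (len 9), cursors c1@0 c2@1 c4@2 c3@4, authorship .........
After op 2 (delete): buffer="boqmhk" (len 6), cursors c1@0 c2@0 c4@0 c3@1, authorship ......
After op 3 (insert('f')): buffer="fffbfoqmhk" (len 10), cursors c1@3 c2@3 c4@3 c3@5, authorship 124.3.....

Answer: 3 3 5 3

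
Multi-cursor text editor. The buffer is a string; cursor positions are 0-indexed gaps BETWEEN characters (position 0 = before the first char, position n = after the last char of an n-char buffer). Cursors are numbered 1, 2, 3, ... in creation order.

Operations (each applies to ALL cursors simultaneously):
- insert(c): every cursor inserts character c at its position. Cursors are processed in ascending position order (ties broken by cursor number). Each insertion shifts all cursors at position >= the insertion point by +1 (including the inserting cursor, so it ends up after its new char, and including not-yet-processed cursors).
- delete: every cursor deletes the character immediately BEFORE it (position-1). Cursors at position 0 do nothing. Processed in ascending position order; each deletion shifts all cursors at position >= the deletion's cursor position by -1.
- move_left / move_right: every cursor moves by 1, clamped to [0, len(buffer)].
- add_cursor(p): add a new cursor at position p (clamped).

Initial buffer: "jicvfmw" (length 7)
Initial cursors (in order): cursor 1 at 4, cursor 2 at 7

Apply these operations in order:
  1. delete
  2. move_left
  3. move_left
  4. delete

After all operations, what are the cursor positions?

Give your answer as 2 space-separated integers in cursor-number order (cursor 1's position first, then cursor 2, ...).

After op 1 (delete): buffer="jicfm" (len 5), cursors c1@3 c2@5, authorship .....
After op 2 (move_left): buffer="jicfm" (len 5), cursors c1@2 c2@4, authorship .....
After op 3 (move_left): buffer="jicfm" (len 5), cursors c1@1 c2@3, authorship .....
After op 4 (delete): buffer="ifm" (len 3), cursors c1@0 c2@1, authorship ...

Answer: 0 1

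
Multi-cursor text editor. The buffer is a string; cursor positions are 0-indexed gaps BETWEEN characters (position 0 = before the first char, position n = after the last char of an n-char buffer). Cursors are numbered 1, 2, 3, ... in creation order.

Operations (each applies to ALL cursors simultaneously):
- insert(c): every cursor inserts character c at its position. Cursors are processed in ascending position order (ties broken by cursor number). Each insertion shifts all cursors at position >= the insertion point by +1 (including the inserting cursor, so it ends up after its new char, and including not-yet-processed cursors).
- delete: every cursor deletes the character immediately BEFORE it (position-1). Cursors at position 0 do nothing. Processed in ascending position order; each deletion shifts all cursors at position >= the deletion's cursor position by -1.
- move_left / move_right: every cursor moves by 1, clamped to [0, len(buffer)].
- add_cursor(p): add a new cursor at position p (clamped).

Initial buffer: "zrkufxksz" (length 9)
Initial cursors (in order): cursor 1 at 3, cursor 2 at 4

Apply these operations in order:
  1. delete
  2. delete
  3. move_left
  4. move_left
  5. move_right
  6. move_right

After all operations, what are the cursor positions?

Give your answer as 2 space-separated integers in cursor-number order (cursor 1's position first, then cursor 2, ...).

Answer: 2 2

Derivation:
After op 1 (delete): buffer="zrfxksz" (len 7), cursors c1@2 c2@2, authorship .......
After op 2 (delete): buffer="fxksz" (len 5), cursors c1@0 c2@0, authorship .....
After op 3 (move_left): buffer="fxksz" (len 5), cursors c1@0 c2@0, authorship .....
After op 4 (move_left): buffer="fxksz" (len 5), cursors c1@0 c2@0, authorship .....
After op 5 (move_right): buffer="fxksz" (len 5), cursors c1@1 c2@1, authorship .....
After op 6 (move_right): buffer="fxksz" (len 5), cursors c1@2 c2@2, authorship .....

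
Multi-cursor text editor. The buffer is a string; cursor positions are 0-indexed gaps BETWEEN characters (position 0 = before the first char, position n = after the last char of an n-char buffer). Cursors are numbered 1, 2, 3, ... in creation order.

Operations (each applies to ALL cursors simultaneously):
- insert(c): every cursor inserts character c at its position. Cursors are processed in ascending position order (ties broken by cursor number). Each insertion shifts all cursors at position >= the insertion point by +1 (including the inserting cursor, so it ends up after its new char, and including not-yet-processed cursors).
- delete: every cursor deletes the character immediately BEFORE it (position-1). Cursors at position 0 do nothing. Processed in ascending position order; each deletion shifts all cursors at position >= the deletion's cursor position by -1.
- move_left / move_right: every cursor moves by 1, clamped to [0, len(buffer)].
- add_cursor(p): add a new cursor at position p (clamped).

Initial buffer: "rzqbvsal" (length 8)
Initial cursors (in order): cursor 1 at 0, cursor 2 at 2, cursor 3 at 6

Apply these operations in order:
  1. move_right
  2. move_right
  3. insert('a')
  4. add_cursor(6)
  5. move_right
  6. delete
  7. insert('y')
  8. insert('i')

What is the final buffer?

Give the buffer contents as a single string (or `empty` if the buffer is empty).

Answer: rzayibyyiisalyi

Derivation:
After op 1 (move_right): buffer="rzqbvsal" (len 8), cursors c1@1 c2@3 c3@7, authorship ........
After op 2 (move_right): buffer="rzqbvsal" (len 8), cursors c1@2 c2@4 c3@8, authorship ........
After op 3 (insert('a')): buffer="rzaqbavsala" (len 11), cursors c1@3 c2@6 c3@11, authorship ..1..2....3
After op 4 (add_cursor(6)): buffer="rzaqbavsala" (len 11), cursors c1@3 c2@6 c4@6 c3@11, authorship ..1..2....3
After op 5 (move_right): buffer="rzaqbavsala" (len 11), cursors c1@4 c2@7 c4@7 c3@11, authorship ..1..2....3
After op 6 (delete): buffer="rzabsal" (len 7), cursors c1@3 c2@4 c4@4 c3@7, authorship ..1....
After op 7 (insert('y')): buffer="rzaybyysaly" (len 11), cursors c1@4 c2@7 c4@7 c3@11, authorship ..11.24...3
After op 8 (insert('i')): buffer="rzayibyyiisalyi" (len 15), cursors c1@5 c2@10 c4@10 c3@15, authorship ..111.2424...33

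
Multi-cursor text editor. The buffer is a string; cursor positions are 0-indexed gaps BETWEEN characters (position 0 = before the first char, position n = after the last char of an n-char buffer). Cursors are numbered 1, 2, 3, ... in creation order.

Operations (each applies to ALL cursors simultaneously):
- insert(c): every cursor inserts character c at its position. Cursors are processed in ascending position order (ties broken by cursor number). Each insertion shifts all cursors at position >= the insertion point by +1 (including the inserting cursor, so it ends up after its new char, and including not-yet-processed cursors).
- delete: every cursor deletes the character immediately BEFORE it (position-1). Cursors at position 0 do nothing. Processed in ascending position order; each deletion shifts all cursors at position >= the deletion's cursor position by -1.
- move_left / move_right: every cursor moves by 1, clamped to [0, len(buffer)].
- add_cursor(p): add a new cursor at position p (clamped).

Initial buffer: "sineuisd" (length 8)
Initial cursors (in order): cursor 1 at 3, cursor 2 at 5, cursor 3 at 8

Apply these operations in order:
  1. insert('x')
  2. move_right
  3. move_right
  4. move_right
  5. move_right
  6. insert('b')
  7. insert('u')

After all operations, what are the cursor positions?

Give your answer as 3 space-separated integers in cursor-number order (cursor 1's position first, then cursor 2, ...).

After op 1 (insert('x')): buffer="sinxeuxisdx" (len 11), cursors c1@4 c2@7 c3@11, authorship ...1..2...3
After op 2 (move_right): buffer="sinxeuxisdx" (len 11), cursors c1@5 c2@8 c3@11, authorship ...1..2...3
After op 3 (move_right): buffer="sinxeuxisdx" (len 11), cursors c1@6 c2@9 c3@11, authorship ...1..2...3
After op 4 (move_right): buffer="sinxeuxisdx" (len 11), cursors c1@7 c2@10 c3@11, authorship ...1..2...3
After op 5 (move_right): buffer="sinxeuxisdx" (len 11), cursors c1@8 c2@11 c3@11, authorship ...1..2...3
After op 6 (insert('b')): buffer="sinxeuxibsdxbb" (len 14), cursors c1@9 c2@14 c3@14, authorship ...1..2.1..323
After op 7 (insert('u')): buffer="sinxeuxibusdxbbuu" (len 17), cursors c1@10 c2@17 c3@17, authorship ...1..2.11..32323

Answer: 10 17 17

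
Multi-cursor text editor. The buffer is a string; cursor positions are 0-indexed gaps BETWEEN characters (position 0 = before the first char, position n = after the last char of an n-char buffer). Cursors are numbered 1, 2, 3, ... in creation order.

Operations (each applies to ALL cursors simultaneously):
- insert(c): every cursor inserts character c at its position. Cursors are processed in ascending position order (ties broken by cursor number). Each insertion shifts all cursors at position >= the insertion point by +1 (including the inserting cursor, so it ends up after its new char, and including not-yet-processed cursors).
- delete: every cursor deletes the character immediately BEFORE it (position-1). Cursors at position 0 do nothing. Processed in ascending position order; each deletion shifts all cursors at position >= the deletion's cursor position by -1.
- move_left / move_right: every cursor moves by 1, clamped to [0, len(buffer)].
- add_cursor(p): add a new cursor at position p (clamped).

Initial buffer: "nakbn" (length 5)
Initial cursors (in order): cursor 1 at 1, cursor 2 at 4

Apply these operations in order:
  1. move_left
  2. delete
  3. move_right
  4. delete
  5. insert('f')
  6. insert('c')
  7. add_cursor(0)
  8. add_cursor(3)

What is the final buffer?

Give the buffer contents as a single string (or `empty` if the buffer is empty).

Answer: fcafcn

Derivation:
After op 1 (move_left): buffer="nakbn" (len 5), cursors c1@0 c2@3, authorship .....
After op 2 (delete): buffer="nabn" (len 4), cursors c1@0 c2@2, authorship ....
After op 3 (move_right): buffer="nabn" (len 4), cursors c1@1 c2@3, authorship ....
After op 4 (delete): buffer="an" (len 2), cursors c1@0 c2@1, authorship ..
After op 5 (insert('f')): buffer="fafn" (len 4), cursors c1@1 c2@3, authorship 1.2.
After op 6 (insert('c')): buffer="fcafcn" (len 6), cursors c1@2 c2@5, authorship 11.22.
After op 7 (add_cursor(0)): buffer="fcafcn" (len 6), cursors c3@0 c1@2 c2@5, authorship 11.22.
After op 8 (add_cursor(3)): buffer="fcafcn" (len 6), cursors c3@0 c1@2 c4@3 c2@5, authorship 11.22.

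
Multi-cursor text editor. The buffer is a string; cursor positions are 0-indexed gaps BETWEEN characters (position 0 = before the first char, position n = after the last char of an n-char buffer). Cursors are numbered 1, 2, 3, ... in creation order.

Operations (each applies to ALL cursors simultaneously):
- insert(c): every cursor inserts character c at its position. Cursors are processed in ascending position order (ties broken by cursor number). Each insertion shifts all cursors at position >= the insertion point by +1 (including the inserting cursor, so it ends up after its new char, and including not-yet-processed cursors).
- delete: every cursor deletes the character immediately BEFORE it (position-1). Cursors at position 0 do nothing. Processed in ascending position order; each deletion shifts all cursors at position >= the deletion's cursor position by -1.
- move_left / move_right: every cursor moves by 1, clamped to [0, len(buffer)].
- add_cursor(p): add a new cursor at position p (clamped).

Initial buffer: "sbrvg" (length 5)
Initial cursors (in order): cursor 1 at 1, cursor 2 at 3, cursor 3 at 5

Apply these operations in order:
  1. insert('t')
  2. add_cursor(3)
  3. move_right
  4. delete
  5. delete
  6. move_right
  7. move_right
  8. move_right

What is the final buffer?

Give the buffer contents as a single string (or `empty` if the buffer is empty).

After op 1 (insert('t')): buffer="stbrtvgt" (len 8), cursors c1@2 c2@5 c3@8, authorship .1..2..3
After op 2 (add_cursor(3)): buffer="stbrtvgt" (len 8), cursors c1@2 c4@3 c2@5 c3@8, authorship .1..2..3
After op 3 (move_right): buffer="stbrtvgt" (len 8), cursors c1@3 c4@4 c2@6 c3@8, authorship .1..2..3
After op 4 (delete): buffer="sttg" (len 4), cursors c1@2 c4@2 c2@3 c3@4, authorship .12.
After op 5 (delete): buffer="" (len 0), cursors c1@0 c2@0 c3@0 c4@0, authorship 
After op 6 (move_right): buffer="" (len 0), cursors c1@0 c2@0 c3@0 c4@0, authorship 
After op 7 (move_right): buffer="" (len 0), cursors c1@0 c2@0 c3@0 c4@0, authorship 
After op 8 (move_right): buffer="" (len 0), cursors c1@0 c2@0 c3@0 c4@0, authorship 

Answer: empty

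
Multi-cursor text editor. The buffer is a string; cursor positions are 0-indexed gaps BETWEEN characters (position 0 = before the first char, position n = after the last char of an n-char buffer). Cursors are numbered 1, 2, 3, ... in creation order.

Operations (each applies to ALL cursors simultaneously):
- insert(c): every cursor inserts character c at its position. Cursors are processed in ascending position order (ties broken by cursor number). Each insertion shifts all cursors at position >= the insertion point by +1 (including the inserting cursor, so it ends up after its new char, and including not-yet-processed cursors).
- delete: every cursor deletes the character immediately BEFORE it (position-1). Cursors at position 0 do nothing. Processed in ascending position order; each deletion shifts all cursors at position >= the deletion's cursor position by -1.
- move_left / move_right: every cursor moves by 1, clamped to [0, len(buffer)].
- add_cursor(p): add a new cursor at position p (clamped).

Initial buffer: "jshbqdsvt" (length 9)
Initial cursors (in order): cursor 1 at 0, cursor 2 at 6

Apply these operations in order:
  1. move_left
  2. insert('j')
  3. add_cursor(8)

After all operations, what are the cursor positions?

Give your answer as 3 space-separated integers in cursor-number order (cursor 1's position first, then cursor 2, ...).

After op 1 (move_left): buffer="jshbqdsvt" (len 9), cursors c1@0 c2@5, authorship .........
After op 2 (insert('j')): buffer="jjshbqjdsvt" (len 11), cursors c1@1 c2@7, authorship 1.....2....
After op 3 (add_cursor(8)): buffer="jjshbqjdsvt" (len 11), cursors c1@1 c2@7 c3@8, authorship 1.....2....

Answer: 1 7 8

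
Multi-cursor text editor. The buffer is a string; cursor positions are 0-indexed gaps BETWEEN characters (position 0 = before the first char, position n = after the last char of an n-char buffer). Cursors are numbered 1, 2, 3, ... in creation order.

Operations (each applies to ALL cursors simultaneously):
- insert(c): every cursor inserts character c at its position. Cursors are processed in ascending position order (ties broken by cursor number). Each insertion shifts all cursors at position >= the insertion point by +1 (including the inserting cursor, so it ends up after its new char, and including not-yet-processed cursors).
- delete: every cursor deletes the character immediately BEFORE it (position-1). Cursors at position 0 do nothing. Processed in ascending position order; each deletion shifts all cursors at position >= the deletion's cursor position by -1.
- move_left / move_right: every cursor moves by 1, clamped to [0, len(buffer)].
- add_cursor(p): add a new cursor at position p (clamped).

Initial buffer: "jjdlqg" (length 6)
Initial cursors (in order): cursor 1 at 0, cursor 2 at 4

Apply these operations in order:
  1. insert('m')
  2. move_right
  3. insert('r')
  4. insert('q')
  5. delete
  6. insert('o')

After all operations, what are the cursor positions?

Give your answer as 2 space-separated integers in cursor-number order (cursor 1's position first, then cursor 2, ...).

After op 1 (insert('m')): buffer="mjjdlmqg" (len 8), cursors c1@1 c2@6, authorship 1....2..
After op 2 (move_right): buffer="mjjdlmqg" (len 8), cursors c1@2 c2@7, authorship 1....2..
After op 3 (insert('r')): buffer="mjrjdlmqrg" (len 10), cursors c1@3 c2@9, authorship 1.1...2.2.
After op 4 (insert('q')): buffer="mjrqjdlmqrqg" (len 12), cursors c1@4 c2@11, authorship 1.11...2.22.
After op 5 (delete): buffer="mjrjdlmqrg" (len 10), cursors c1@3 c2@9, authorship 1.1...2.2.
After op 6 (insert('o')): buffer="mjrojdlmqrog" (len 12), cursors c1@4 c2@11, authorship 1.11...2.22.

Answer: 4 11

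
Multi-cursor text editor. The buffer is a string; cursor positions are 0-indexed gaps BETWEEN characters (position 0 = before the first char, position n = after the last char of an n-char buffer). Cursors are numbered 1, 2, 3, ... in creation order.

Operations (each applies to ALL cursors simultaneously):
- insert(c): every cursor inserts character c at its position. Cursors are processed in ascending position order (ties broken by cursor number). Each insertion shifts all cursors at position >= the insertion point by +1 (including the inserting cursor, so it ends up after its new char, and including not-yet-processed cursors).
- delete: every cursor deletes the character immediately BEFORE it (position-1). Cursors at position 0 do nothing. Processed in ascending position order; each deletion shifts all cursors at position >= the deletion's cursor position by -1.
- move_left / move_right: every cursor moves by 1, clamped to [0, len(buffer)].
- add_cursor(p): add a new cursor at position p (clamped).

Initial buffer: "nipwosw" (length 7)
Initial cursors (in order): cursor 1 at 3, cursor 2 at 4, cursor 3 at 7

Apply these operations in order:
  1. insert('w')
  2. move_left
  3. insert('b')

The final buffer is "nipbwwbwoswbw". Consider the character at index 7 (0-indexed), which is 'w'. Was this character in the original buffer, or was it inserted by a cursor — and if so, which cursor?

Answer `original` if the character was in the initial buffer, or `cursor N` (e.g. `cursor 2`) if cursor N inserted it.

Answer: cursor 2

Derivation:
After op 1 (insert('w')): buffer="nipwwwosww" (len 10), cursors c1@4 c2@6 c3@10, authorship ...1.2...3
After op 2 (move_left): buffer="nipwwwosww" (len 10), cursors c1@3 c2@5 c3@9, authorship ...1.2...3
After op 3 (insert('b')): buffer="nipbwwbwoswbw" (len 13), cursors c1@4 c2@7 c3@12, authorship ...11.22...33
Authorship (.=original, N=cursor N): . . . 1 1 . 2 2 . . . 3 3
Index 7: author = 2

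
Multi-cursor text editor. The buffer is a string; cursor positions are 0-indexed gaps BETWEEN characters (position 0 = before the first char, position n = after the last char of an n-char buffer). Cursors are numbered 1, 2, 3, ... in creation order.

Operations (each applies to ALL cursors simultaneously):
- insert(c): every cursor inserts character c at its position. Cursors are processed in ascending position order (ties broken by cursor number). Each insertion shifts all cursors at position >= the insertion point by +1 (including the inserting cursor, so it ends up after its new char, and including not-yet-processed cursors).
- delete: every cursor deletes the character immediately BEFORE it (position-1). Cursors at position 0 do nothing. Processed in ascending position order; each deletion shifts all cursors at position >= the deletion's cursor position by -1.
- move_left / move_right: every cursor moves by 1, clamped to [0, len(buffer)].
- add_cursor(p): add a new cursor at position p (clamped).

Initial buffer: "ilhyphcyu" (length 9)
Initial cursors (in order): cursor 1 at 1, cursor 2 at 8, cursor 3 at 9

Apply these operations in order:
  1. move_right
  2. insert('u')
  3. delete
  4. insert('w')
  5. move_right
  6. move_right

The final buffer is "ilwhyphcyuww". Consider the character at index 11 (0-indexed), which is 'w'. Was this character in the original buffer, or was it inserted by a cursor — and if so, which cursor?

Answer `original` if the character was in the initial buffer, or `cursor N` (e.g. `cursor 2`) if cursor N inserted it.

After op 1 (move_right): buffer="ilhyphcyu" (len 9), cursors c1@2 c2@9 c3@9, authorship .........
After op 2 (insert('u')): buffer="iluhyphcyuuu" (len 12), cursors c1@3 c2@12 c3@12, authorship ..1.......23
After op 3 (delete): buffer="ilhyphcyu" (len 9), cursors c1@2 c2@9 c3@9, authorship .........
After op 4 (insert('w')): buffer="ilwhyphcyuww" (len 12), cursors c1@3 c2@12 c3@12, authorship ..1.......23
After op 5 (move_right): buffer="ilwhyphcyuww" (len 12), cursors c1@4 c2@12 c3@12, authorship ..1.......23
After op 6 (move_right): buffer="ilwhyphcyuww" (len 12), cursors c1@5 c2@12 c3@12, authorship ..1.......23
Authorship (.=original, N=cursor N): . . 1 . . . . . . . 2 3
Index 11: author = 3

Answer: cursor 3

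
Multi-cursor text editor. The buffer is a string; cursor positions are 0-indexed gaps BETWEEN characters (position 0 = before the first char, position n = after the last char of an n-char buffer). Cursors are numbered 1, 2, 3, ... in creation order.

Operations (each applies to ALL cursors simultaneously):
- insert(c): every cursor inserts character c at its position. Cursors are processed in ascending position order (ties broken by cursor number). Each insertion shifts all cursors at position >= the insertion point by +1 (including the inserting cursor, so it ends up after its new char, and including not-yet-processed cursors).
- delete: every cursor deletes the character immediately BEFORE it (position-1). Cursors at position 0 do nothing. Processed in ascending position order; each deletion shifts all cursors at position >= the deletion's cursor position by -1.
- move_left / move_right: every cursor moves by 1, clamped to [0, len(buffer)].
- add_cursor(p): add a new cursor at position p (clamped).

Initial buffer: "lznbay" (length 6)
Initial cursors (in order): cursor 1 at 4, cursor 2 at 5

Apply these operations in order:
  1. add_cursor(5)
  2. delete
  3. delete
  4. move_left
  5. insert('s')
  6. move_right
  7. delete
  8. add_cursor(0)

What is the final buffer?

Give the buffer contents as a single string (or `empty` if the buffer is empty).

After op 1 (add_cursor(5)): buffer="lznbay" (len 6), cursors c1@4 c2@5 c3@5, authorship ......
After op 2 (delete): buffer="lzy" (len 3), cursors c1@2 c2@2 c3@2, authorship ...
After op 3 (delete): buffer="y" (len 1), cursors c1@0 c2@0 c3@0, authorship .
After op 4 (move_left): buffer="y" (len 1), cursors c1@0 c2@0 c3@0, authorship .
After op 5 (insert('s')): buffer="sssy" (len 4), cursors c1@3 c2@3 c3@3, authorship 123.
After op 6 (move_right): buffer="sssy" (len 4), cursors c1@4 c2@4 c3@4, authorship 123.
After op 7 (delete): buffer="s" (len 1), cursors c1@1 c2@1 c3@1, authorship 1
After op 8 (add_cursor(0)): buffer="s" (len 1), cursors c4@0 c1@1 c2@1 c3@1, authorship 1

Answer: s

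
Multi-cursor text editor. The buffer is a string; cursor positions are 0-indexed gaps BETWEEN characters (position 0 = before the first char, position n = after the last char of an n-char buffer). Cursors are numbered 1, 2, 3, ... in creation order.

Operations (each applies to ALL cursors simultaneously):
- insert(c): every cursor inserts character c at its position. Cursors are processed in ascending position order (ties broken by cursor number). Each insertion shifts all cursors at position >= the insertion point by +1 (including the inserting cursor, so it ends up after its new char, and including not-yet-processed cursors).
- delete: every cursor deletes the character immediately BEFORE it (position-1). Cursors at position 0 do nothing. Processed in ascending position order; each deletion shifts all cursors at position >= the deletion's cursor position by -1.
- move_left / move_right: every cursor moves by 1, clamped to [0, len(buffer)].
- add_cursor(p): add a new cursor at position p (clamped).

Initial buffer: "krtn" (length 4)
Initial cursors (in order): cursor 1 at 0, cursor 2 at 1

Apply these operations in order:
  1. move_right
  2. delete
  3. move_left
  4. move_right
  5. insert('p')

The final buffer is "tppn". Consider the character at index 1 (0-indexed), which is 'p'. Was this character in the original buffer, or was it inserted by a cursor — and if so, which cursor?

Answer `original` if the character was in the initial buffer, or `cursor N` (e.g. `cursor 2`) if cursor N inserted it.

Answer: cursor 1

Derivation:
After op 1 (move_right): buffer="krtn" (len 4), cursors c1@1 c2@2, authorship ....
After op 2 (delete): buffer="tn" (len 2), cursors c1@0 c2@0, authorship ..
After op 3 (move_left): buffer="tn" (len 2), cursors c1@0 c2@0, authorship ..
After op 4 (move_right): buffer="tn" (len 2), cursors c1@1 c2@1, authorship ..
After op 5 (insert('p')): buffer="tppn" (len 4), cursors c1@3 c2@3, authorship .12.
Authorship (.=original, N=cursor N): . 1 2 .
Index 1: author = 1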